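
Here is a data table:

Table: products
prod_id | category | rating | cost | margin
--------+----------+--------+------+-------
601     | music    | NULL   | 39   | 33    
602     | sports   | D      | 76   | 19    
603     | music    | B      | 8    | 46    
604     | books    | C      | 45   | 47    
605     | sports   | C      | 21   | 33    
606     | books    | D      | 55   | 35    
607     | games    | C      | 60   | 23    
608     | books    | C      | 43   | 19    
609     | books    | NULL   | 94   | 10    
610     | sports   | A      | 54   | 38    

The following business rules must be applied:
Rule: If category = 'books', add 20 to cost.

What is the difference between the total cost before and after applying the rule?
80

Step 1: Original sum of cost = 495
Step 2: 4 records have category = 'books'
Step 3: Each affected record changes by 20
Step 4: Total change = 4 × 20 = 80
Step 5: New sum = 495 + 80 = 575
Step 6: Difference = |575 - 495| = 80
        (Sum increased by 80)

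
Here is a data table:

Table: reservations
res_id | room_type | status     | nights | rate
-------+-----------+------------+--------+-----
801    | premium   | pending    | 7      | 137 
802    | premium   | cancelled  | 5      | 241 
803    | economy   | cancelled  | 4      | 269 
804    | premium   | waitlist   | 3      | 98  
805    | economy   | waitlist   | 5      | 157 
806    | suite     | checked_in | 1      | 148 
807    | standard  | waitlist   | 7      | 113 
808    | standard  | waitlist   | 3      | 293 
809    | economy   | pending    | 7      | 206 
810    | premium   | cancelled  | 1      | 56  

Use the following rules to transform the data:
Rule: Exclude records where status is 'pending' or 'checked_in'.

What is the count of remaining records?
7

Step 1: Count records to exclude
  - 2 (pending) + 1 (checked_in) = 3 records
Step 2: Total records: 10
Step 3: Remaining = 10 - 3 = 7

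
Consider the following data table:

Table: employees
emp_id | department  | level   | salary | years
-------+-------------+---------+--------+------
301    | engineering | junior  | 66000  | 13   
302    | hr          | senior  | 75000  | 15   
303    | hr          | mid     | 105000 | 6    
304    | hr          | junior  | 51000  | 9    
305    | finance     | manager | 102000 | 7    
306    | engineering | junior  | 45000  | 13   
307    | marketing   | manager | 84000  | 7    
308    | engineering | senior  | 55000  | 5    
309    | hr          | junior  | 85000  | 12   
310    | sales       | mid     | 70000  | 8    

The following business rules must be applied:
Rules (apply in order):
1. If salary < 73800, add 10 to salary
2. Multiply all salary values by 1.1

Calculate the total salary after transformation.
811855.0

Step 1: Apply Rule 1 - Add 10 to records with salary < 73800
  - 5 records affected: 287000 + (5 × 10) = 287050
  - Unaffected records: 451000
  - Sum after Rule 1: 738050
Step 2: Apply Rule 2 - Multiply all by 1.1
  - 738050 × 1.1 = 811855.0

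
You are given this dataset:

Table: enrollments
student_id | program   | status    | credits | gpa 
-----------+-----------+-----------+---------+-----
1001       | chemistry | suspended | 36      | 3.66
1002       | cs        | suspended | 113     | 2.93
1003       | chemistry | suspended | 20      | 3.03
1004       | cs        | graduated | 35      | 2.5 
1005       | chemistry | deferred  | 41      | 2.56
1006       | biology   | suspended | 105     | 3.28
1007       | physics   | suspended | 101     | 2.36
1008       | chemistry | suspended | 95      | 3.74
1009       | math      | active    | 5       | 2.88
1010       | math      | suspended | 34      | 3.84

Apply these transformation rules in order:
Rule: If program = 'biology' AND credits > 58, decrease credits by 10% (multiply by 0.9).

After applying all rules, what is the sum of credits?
574.5

Step 1: Find records where program = 'biology' AND credits > 58
Step 2: 1 records match, summing to 105
Step 3: After multiplier: 105 × 0.9 = 94.5
Step 4: Unaffected records sum: 480
Step 5: Final sum = 94.5 + 480 = 574.5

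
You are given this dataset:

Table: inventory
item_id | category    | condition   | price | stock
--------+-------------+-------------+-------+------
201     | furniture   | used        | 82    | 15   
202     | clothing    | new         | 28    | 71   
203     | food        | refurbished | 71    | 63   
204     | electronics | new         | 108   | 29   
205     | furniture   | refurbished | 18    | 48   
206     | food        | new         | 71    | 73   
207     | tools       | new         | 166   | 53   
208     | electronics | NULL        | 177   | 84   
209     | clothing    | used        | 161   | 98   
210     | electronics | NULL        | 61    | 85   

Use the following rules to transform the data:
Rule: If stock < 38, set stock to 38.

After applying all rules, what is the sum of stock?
651

Step 1: 2 records have stock < 38
Step 2: These records originally summed to 44
Step 3: After setting to minimum: 2 × 38 = 76
Step 4: Unaffected records sum: 575
Step 5: Final sum = 76 + 575 = 651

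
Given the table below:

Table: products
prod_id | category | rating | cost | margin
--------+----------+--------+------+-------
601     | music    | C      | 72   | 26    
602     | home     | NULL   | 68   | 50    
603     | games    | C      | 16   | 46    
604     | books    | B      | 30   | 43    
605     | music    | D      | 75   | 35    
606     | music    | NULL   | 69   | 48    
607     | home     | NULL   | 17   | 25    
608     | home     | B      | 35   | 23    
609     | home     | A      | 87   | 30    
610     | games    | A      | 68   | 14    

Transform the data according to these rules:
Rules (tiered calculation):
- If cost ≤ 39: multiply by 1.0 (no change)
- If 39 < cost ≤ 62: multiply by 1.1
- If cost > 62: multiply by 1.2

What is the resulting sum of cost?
624.8

Step 1: Tier 1 (cost ≤ 39): 4 records, sum = 98 × 1.0 = 98.0
Step 2: Tier 2 (39 < cost ≤ 62): 0 records, sum = 0 × 1.1 = 0.0
Step 3: Tier 3 (cost > 62): 6 records, sum = 439 × 1.2 = 526.8
Step 4: Final sum = 98.0 + 0.0 + 526.8 = 624.8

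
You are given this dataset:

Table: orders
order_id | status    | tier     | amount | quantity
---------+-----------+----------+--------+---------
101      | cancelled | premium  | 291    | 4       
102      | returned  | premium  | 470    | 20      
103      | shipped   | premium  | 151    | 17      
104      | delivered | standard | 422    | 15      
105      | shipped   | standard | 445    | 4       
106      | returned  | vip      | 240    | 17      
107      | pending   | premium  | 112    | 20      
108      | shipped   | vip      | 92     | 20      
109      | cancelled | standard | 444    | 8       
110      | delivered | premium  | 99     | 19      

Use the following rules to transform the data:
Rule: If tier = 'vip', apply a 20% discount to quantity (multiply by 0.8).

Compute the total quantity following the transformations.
136.6

Step 1: Records with tier = 'vip' have total quantity = 37
Step 2: Apply multiplier: 37 × 0.8 = 29.6
Step 3: Other records total: 107
Step 4: Final sum = 29.6 + 107 = 136.6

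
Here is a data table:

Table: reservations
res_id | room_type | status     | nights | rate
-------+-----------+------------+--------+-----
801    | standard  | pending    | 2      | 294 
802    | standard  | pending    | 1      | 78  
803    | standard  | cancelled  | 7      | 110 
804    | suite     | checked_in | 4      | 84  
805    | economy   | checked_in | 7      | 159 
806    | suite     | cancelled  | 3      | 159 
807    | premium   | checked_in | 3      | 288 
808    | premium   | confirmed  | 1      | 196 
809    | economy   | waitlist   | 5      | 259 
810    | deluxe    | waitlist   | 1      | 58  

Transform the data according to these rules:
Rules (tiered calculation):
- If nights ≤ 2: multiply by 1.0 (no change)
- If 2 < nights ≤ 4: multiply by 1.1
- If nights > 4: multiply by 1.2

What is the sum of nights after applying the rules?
38.8

Step 1: Tier 1 (nights ≤ 2): 4 records, sum = 5 × 1.0 = 5.0
Step 2: Tier 2 (2 < nights ≤ 4): 3 records, sum = 10 × 1.1 = 11.0
Step 3: Tier 3 (nights > 4): 3 records, sum = 19 × 1.2 = 22.8
Step 4: Final sum = 5.0 + 11.0 + 22.8 = 38.8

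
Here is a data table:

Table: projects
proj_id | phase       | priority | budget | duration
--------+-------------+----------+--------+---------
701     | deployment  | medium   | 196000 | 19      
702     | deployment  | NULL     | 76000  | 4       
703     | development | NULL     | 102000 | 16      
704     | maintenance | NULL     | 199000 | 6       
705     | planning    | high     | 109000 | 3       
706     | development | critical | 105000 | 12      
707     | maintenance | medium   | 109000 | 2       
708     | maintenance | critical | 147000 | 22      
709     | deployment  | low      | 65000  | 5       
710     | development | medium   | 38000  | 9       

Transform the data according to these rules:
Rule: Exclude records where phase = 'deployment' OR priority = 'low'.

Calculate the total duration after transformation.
70

Step 1: Find records where phase = 'deployment' OR priority = 'low'
Step 2: 3 records match, summing to 28
Step 3: Original sum: 98
Step 4: Remaining sum = 98 - 28 = 70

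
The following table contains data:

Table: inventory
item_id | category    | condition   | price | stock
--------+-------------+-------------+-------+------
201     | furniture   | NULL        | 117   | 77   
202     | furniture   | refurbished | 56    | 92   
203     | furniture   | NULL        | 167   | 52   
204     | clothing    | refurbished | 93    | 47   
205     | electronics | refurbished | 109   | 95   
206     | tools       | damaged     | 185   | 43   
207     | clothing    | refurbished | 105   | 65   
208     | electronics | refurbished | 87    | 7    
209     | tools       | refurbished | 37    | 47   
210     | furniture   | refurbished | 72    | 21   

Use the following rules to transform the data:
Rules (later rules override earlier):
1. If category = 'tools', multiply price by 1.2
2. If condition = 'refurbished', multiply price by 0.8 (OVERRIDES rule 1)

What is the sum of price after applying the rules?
953.2

Step 1: Rule 2 takes priority for records with condition = 'refurbished'
  - 7 records: 559 × 0.8 = 447.2
Step 2: Rule 1 applies to remaining records with category = 'tools'
  - 1 records: 185 × 1.2 = 222.0
Step 3: Other records unchanged: 284
Step 4: Final sum = 447.2 + 222.0 + 284 = 953.2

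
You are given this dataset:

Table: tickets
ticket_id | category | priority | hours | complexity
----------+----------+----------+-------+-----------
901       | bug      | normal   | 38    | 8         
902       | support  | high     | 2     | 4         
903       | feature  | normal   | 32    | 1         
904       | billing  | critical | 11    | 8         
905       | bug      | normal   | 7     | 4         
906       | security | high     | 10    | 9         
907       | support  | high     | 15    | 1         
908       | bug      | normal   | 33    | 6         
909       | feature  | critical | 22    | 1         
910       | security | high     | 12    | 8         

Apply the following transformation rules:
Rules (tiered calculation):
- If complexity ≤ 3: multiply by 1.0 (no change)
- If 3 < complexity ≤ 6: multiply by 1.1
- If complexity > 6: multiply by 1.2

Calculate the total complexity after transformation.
58.0

Step 1: Tier 1 (complexity ≤ 3): 3 records, sum = 3 × 1.0 = 3.0
Step 2: Tier 2 (3 < complexity ≤ 6): 3 records, sum = 14 × 1.1 = 15.4
Step 3: Tier 3 (complexity > 6): 4 records, sum = 33 × 1.2 = 39.6
Step 4: Final sum = 3.0 + 15.4 + 39.6 = 58.0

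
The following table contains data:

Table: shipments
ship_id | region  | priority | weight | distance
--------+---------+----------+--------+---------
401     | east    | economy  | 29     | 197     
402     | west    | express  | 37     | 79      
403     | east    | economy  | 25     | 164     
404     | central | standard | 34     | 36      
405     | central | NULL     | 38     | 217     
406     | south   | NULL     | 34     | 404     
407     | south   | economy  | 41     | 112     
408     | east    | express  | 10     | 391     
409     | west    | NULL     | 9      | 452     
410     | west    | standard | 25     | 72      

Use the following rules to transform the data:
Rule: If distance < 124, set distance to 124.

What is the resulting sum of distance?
2321

Step 1: 4 records have distance < 124
Step 2: These records originally summed to 299
Step 3: After setting to minimum: 4 × 124 = 496
Step 4: Unaffected records sum: 1825
Step 5: Final sum = 496 + 1825 = 2321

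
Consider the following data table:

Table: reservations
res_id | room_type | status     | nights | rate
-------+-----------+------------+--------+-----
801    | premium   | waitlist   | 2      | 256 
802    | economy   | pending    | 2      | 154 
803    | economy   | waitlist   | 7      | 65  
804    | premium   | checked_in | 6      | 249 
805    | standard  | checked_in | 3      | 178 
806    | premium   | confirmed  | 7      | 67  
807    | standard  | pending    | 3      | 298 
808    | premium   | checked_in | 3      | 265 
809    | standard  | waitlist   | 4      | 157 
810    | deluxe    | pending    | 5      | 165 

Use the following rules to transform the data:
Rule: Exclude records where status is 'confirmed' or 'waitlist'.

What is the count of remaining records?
6

Step 1: Count records to exclude
  - 1 (confirmed) + 3 (waitlist) = 4 records
Step 2: Total records: 10
Step 3: Remaining = 10 - 4 = 6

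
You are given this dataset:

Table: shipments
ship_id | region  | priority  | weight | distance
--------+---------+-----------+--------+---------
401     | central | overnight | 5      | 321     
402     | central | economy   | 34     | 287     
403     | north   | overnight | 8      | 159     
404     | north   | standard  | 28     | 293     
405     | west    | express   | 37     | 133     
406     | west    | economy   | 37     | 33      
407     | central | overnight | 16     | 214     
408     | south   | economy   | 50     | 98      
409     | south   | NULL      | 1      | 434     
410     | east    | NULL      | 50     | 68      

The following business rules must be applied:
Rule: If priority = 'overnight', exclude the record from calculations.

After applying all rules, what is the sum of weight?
237

Step 1: Identify records where priority = 'overnight'
Step 2: The excluded records sum to 29
Step 3: Original total weight = 266
Step 4: Remaining total = 266 - 29 = 237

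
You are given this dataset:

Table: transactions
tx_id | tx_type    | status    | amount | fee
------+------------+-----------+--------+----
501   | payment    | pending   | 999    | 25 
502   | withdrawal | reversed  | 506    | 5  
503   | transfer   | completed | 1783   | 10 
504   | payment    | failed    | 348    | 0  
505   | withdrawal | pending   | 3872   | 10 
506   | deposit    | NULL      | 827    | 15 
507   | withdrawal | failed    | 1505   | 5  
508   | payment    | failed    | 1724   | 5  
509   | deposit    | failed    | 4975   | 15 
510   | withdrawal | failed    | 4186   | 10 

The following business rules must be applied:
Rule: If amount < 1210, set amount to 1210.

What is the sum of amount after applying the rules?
22885

Step 1: 4 records have amount < 1210
Step 2: These records originally summed to 2680
Step 3: After setting to minimum: 4 × 1210 = 4840
Step 4: Unaffected records sum: 18045
Step 5: Final sum = 4840 + 18045 = 22885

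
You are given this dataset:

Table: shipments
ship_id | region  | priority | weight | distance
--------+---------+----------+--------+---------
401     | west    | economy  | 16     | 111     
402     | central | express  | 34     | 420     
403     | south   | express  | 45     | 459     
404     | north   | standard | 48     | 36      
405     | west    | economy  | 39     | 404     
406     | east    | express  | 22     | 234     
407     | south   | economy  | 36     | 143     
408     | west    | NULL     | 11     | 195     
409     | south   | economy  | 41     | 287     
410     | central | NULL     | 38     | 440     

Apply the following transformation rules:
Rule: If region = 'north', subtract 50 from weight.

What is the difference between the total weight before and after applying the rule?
50

Step 1: Original sum of weight = 330
Step 2: 1 records have region = 'north'
Step 3: Each affected record changes by -50
Step 4: Total change = 1 × -50 = -50
Step 5: New sum = 330 + -50 = 280
Step 6: Difference = |280 - 330| = 50
        (Sum decreased by 50)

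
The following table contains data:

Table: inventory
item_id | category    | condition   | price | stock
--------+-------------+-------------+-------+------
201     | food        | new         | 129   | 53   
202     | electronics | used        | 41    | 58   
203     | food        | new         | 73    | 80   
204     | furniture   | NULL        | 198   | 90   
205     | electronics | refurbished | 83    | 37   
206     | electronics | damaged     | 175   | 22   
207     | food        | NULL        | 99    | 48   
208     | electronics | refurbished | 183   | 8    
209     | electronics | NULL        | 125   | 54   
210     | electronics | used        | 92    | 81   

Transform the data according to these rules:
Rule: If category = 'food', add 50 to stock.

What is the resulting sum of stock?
681

Step 1: Count records where category = 'food': 3
Step 2: Total bonus added: 3 × 50 = 150
Step 3: Original sum of stock: 531
Step 4: Final sum = 531 + 150 = 681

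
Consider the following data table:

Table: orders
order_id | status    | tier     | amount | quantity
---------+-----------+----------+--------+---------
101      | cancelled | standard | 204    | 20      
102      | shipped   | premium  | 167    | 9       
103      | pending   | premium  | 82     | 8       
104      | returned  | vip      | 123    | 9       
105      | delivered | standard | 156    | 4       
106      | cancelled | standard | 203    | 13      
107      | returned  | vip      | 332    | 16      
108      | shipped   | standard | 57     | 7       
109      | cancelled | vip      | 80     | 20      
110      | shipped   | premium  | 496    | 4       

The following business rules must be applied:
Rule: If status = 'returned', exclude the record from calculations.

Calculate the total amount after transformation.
1445

Step 1: Identify records where status = 'returned'
Step 2: The excluded records sum to 455
Step 3: Original total amount = 1900
Step 4: Remaining total = 1900 - 455 = 1445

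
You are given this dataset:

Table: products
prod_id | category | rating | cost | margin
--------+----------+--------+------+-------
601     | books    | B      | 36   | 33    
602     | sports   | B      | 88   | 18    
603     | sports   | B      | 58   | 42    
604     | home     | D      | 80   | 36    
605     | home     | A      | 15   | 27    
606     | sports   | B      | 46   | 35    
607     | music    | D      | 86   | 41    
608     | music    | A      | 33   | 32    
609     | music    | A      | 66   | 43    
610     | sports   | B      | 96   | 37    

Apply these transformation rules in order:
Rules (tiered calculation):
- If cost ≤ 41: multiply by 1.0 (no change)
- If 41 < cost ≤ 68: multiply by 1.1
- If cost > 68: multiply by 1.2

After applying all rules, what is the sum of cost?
691.0

Step 1: Tier 1 (cost ≤ 41): 3 records, sum = 84 × 1.0 = 84.0
Step 2: Tier 2 (41 < cost ≤ 68): 3 records, sum = 170 × 1.1 = 187.0
Step 3: Tier 3 (cost > 68): 4 records, sum = 350 × 1.2 = 420.0
Step 4: Final sum = 84.0 + 187.0 + 420.0 = 691.0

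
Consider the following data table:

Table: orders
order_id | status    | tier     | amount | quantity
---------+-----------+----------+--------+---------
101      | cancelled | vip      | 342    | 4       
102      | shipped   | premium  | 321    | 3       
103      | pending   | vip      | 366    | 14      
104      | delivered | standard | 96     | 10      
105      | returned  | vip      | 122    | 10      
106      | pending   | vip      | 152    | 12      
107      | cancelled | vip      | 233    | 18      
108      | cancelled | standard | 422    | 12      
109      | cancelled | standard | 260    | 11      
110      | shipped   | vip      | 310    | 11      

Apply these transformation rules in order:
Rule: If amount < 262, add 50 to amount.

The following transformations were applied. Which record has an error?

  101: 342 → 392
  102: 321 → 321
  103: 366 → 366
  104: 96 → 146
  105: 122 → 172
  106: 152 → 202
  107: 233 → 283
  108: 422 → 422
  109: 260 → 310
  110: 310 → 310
Record 101 has an error. The correct transformed value should be 342, not 392.

Step 1: Check each record against the rule
Step 2: Record 101 has amount = 342
Step 3: Since 342 >= 262, the bonus should not have been applied
Step 4: Correct value = 342, but claimed value = 392
Conclusion: Record 101 has the error.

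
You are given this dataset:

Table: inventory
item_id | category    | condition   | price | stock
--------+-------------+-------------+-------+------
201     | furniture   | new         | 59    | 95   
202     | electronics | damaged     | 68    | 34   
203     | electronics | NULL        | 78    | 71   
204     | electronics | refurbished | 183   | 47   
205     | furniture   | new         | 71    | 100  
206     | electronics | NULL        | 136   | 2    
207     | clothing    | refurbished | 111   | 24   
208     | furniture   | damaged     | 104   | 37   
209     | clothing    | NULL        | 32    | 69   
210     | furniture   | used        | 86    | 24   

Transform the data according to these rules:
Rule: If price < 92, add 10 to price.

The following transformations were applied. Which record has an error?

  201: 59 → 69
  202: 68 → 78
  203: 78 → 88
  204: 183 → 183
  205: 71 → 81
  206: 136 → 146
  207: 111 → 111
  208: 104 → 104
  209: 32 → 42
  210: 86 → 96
Record 206 has an error. The correct transformed value should be 136, not 146.

Step 1: Check each record against the rule
Step 2: Record 206 has price = 136
Step 3: Since 136 >= 92, the bonus should not have been applied
Step 4: Correct value = 136, but claimed value = 146
Conclusion: Record 206 has the error.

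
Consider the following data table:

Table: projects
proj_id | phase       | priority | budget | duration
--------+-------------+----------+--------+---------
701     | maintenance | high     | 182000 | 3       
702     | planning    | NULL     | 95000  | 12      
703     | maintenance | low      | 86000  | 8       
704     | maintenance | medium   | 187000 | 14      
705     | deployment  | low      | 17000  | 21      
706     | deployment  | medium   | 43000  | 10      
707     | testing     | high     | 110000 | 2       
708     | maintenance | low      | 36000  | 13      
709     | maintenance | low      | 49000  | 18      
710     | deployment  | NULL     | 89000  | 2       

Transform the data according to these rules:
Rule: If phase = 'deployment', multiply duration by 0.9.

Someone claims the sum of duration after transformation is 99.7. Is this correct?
Yes, the result is correct.

Step 1: Calculate the correct sum after transformation
Step 2: Apply multiplier 0.9 to records where phase = 'deployment'
Step 3: Correct result = 99.7
Step 4: Claimed result = 99.7
Step 5: 99.7 = 99.7 ✓
Conclusion: The claimed result is correct.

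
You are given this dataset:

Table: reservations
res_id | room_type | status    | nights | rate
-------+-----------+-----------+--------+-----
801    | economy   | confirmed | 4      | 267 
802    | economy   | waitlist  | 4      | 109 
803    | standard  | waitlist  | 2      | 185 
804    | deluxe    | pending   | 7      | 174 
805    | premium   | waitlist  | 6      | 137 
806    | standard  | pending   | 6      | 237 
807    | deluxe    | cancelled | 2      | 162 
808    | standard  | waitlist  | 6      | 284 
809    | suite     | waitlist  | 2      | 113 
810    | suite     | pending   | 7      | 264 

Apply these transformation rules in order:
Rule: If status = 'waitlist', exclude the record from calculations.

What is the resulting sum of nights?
26

Step 1: Identify records where status = 'waitlist'
Step 2: The excluded records sum to 20
Step 3: Original total nights = 46
Step 4: Remaining total = 46 - 20 = 26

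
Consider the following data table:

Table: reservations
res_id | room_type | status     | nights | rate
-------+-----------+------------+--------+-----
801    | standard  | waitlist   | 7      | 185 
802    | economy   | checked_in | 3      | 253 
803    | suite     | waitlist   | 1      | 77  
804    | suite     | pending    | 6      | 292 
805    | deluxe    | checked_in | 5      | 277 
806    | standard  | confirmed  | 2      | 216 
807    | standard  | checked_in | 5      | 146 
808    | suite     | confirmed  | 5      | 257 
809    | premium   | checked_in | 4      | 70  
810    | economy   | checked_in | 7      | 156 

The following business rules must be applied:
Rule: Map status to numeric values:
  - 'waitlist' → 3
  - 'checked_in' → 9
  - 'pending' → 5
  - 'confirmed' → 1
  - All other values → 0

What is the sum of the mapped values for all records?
58

Step 1: Apply mapping to each record
Step 2: Count by status:
  'waitlist': 2 records × 3 = 6
  'checked_in': 5 records × 9 = 45
  'pending': 1 records × 5 = 5
  'confirmed': 2 records × 1 = 2
Step 3: Sum all mapped values = 58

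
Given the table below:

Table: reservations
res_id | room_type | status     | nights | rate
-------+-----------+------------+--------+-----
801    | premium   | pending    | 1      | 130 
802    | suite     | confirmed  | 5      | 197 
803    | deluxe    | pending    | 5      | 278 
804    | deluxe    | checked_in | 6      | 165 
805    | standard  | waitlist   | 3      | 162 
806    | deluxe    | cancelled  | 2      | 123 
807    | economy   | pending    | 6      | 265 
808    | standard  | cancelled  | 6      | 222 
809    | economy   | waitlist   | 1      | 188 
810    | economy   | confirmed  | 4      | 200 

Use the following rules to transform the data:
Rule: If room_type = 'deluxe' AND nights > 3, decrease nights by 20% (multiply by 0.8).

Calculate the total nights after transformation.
36.8

Step 1: Find records where room_type = 'deluxe' AND nights > 3
Step 2: 2 records match, summing to 11
Step 3: After multiplier: 11 × 0.8 = 8.8
Step 4: Unaffected records sum: 28
Step 5: Final sum = 8.8 + 28 = 36.8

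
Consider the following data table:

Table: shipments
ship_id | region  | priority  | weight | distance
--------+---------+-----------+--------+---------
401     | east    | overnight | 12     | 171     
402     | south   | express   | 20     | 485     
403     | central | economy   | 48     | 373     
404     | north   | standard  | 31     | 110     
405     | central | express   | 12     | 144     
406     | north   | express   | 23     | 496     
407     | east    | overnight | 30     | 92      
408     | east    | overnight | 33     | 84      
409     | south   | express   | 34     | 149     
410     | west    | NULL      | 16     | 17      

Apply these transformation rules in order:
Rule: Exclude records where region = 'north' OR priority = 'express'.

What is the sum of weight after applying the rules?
139

Step 1: Find records where region = 'north' OR priority = 'express'
Step 2: 5 records match, summing to 120
Step 3: Original sum: 259
Step 4: Remaining sum = 259 - 120 = 139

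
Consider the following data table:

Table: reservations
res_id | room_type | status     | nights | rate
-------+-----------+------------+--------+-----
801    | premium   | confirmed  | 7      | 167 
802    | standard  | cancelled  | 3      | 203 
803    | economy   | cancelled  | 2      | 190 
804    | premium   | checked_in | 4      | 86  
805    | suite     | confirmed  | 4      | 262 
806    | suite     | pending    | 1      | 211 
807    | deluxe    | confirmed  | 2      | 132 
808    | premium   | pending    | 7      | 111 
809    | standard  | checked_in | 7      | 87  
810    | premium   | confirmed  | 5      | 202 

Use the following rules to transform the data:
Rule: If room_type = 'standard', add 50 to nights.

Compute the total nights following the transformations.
142

Step 1: Count records where room_type = 'standard': 2
Step 2: Total bonus added: 2 × 50 = 100
Step 3: Original sum of nights: 42
Step 4: Final sum = 42 + 100 = 142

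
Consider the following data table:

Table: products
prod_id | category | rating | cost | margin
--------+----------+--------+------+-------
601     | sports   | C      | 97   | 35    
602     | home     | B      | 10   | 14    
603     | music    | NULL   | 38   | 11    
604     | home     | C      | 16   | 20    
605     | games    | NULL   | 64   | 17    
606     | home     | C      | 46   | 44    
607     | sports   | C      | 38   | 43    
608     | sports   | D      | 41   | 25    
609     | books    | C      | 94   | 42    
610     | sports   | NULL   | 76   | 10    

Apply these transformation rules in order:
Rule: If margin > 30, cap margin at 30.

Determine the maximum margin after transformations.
30

Step 1: Original maximum margin = 44
Step 2: Apply cap at 30
Step 3: 4 records had margin > 30 and were capped
Step 4: Maximum after transformation = 30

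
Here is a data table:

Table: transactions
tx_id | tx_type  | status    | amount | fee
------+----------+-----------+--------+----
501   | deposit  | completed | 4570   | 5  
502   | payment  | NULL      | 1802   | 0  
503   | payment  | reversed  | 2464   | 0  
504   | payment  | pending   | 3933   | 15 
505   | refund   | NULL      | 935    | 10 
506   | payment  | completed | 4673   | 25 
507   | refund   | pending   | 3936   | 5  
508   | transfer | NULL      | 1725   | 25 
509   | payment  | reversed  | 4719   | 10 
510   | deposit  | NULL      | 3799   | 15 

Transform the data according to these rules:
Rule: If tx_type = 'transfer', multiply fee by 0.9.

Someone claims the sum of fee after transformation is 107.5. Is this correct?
Yes, the result is correct.

Step 1: Calculate the correct sum after transformation
Step 2: Apply multiplier 0.9 to records where tx_type = 'transfer'
Step 3: Correct result = 107.5
Step 4: Claimed result = 107.5
Step 5: 107.5 = 107.5 ✓
Conclusion: The claimed result is correct.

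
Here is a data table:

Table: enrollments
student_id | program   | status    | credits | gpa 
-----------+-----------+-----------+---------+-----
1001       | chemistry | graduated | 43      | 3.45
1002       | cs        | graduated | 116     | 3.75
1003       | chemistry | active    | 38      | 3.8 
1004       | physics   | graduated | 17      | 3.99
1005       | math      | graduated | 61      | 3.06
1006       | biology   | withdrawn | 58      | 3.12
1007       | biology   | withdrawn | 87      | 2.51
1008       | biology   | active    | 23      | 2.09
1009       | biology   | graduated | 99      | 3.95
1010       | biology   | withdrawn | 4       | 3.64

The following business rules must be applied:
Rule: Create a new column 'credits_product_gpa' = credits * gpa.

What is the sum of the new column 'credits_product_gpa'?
1835.25

Step 1: For each record, compute credits * gpa
Example calculations:
  43 * 3.45 = 148.35
  116 * 3.75 = 435.0
  38 * 3.8 = 144.4
  ...
Step 2: Sum all derived values
Step 3: Total = 1835.25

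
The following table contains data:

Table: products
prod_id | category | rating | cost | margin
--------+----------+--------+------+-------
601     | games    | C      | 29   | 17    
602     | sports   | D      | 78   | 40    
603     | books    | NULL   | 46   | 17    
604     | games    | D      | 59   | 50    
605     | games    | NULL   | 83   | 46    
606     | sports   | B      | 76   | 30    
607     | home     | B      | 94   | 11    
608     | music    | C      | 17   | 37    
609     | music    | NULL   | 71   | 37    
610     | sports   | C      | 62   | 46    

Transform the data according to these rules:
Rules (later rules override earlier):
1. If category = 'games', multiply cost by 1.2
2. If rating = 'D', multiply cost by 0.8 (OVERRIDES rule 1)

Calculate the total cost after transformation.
610.0

Step 1: Rule 2 takes priority for records with rating = 'D'
  - 2 records: 137 × 0.8 = 109.6
Step 2: Rule 1 applies to remaining records with category = 'games'
  - 2 records: 112 × 1.2 = 134.4
Step 3: Other records unchanged: 366
Step 4: Final sum = 109.6 + 134.4 + 366 = 610.0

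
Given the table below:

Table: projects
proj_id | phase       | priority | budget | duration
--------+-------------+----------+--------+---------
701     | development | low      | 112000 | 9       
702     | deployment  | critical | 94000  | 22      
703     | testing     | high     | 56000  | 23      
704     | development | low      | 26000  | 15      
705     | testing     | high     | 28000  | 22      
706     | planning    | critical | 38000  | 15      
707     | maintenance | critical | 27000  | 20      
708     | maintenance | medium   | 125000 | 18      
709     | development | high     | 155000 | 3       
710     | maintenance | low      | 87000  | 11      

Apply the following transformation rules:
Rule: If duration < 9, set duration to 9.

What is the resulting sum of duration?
164

Step 1: 1 records have duration < 9
Step 2: These records originally summed to 3
Step 3: After setting to minimum: 1 × 9 = 9
Step 4: Unaffected records sum: 155
Step 5: Final sum = 9 + 155 = 164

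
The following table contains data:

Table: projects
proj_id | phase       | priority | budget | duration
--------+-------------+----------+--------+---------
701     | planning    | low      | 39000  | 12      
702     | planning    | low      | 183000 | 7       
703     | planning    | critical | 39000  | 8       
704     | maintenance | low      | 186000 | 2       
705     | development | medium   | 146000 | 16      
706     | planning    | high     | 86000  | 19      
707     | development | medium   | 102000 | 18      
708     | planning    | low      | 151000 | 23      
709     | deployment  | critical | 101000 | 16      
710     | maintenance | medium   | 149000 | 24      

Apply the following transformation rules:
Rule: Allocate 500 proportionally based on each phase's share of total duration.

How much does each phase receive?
deployment: 55.17, development: 117.24, maintenance: 89.66, planning: 237.93

Step 1: Calculate total duration = 145
Step 2: Calculate each phase's proportion:
  deployment: 16/145 = 11.03% → 55.17
  development: 34/145 = 23.45% → 117.24
  maintenance: 26/145 = 17.93% → 89.66
  planning: 69/145 = 47.59% → 237.93
Step 3: Verify: sum of allocations ≈ 500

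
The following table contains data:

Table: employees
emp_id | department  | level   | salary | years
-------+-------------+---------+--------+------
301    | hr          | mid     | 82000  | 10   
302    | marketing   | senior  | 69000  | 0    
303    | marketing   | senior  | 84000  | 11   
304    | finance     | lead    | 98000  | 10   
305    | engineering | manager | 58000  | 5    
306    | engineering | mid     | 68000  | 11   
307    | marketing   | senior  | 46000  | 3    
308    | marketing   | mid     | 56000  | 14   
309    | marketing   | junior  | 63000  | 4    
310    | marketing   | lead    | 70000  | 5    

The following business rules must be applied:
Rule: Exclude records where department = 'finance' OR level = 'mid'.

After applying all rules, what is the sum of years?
28

Step 1: Find records where department = 'finance' OR level = 'mid'
Step 2: 4 records match, summing to 45
Step 3: Original sum: 73
Step 4: Remaining sum = 73 - 45 = 28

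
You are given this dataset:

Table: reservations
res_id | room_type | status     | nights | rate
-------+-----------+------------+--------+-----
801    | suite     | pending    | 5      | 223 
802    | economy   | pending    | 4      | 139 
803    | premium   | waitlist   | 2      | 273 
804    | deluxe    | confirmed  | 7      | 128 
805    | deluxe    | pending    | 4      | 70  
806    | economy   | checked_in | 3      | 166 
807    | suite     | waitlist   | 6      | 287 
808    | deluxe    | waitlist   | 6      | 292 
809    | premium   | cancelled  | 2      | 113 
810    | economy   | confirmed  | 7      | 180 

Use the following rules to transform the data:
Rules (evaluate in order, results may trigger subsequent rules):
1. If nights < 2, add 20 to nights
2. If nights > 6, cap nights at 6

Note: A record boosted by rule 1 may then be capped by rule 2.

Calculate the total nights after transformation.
44

Step 1: Apply rule 1 to records with nights < 2
  - 0 records get bonus of 20
  - Of these, 0 records then exceed 6 and get capped
Step 2: Apply rule 2 to records with nights > 6
  - 2 records (original) are capped
Step 3: Calculate final sum = 44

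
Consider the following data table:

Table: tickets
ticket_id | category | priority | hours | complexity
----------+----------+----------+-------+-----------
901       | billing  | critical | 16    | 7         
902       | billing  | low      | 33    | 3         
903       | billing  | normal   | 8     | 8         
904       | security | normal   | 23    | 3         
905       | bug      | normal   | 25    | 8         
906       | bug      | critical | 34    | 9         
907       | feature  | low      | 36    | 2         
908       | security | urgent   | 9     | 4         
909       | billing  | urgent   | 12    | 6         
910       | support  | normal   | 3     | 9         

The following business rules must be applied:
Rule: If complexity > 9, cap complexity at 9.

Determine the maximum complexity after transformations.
9

Step 1: Original maximum complexity = 9
Step 2: Check cap of 9 against maximum
Step 3: No records exceed the cap (max 9 <= cap 9), so no capping applies
Step 4: Maximum after transformation = 9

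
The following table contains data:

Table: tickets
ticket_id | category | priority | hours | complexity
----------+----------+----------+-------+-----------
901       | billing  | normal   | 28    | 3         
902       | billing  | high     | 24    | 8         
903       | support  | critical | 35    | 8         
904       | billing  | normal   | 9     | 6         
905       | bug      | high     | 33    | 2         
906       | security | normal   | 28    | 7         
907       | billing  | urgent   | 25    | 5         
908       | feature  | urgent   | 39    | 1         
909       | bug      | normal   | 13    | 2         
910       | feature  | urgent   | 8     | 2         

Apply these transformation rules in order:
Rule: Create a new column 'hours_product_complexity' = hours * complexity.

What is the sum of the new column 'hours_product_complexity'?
1078

Step 1: For each record, compute hours * complexity
Example calculations:
  28 * 3 = 84
  24 * 8 = 192
  35 * 8 = 280
  ...
Step 2: Sum all derived values
Step 3: Total = 1078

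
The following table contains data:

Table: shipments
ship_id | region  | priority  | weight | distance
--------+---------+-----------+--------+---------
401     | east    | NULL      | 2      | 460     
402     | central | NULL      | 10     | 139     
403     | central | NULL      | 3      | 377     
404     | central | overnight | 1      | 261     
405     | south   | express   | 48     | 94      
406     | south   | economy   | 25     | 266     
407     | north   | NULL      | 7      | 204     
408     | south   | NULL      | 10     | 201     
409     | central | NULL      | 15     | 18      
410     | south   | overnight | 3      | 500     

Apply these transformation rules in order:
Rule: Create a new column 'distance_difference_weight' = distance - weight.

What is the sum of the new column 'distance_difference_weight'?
2396

Step 1: For each record, compute distance - weight
Example calculations:
  460 - 2 = 458
  139 - 10 = 129
  377 - 3 = 374
  ...
Step 2: Sum all derived values
Step 3: Total = 2396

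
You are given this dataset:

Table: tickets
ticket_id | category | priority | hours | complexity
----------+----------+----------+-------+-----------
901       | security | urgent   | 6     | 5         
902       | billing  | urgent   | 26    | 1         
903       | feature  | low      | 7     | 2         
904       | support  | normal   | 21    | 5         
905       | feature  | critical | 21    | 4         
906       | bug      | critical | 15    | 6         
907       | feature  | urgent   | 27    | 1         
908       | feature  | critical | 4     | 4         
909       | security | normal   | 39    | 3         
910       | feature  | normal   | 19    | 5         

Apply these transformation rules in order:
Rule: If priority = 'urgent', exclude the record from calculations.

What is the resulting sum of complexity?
29

Step 1: Identify records where priority = 'urgent'
Step 2: The excluded records sum to 7
Step 3: Original total complexity = 36
Step 4: Remaining total = 36 - 7 = 29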